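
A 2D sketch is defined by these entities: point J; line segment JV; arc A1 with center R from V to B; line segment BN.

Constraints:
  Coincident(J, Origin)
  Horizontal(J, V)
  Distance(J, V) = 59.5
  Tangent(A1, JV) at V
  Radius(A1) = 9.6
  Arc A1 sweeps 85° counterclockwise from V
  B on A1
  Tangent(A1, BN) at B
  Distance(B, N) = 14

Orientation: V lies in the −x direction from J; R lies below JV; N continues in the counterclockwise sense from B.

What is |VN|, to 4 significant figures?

25.14

On A1, V sits at bearing 90° from R; an 85° counterclockwise sweep puts B at bearing 175°, so B = R + 9.6·(cos 175°, sin 175°) = (-69.06, -8.763). The tangent condition forces RB to be normal to BN, so BN runs along (−sin 175°, cos 175°); with |BN| = 14.0, N = (-70.28, -22.71). Then |VN| = |N − V| = 25.14.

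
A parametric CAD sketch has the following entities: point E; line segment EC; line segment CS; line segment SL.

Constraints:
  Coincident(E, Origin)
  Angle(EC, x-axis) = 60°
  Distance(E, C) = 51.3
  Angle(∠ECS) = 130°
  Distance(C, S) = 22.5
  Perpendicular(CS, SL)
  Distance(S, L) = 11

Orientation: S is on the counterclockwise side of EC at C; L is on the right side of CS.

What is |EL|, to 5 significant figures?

74.882

E is at the origin; EC runs at 60.0° with length 51.3, so C = 51.3·(cos 60.0°, sin 60.0°) = (25.650, 44.427). ∠ECS = 130.0°, so CS runs at 60.0° + (180° − 130.0°) = 110.00° from the x-axis; with |CS| = 22.5, S = C + 22.5·(cos 110.00°, sin 110.00°) = (17.955, 65.570). The perpendicularity gives SL at right angles to CS; with |SL| = 11.0 on the right of CS, L = S + 11.0·(0.93969, 0.34202) = (28.291, 69.332). Then |EL| = |L − E| = 74.882.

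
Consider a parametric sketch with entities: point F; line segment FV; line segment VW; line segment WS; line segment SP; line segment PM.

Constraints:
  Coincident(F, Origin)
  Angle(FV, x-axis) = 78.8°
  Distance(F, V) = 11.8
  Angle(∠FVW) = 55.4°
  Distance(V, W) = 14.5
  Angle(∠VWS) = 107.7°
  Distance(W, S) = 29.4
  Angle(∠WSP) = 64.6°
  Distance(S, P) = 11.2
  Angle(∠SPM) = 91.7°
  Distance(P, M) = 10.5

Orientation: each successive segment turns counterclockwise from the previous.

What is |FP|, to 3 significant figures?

17.7

F is at the origin; FV runs at 78.8° with length 11.8, so V = (2.29, 11.6). ∠FVW = 55.4° gives VW at -157° from the x-axis; with |VW| = 14.5, W = (-11.0, 5.82). ∠VWS = 107.7° gives WS at -84.3° from the x-axis; with |WS| = 29.4, S = (-8.10, -23.4). ∠WSP = 64.6° gives SP at 31.1° from the x-axis; with |SP| = 11.2, P = (1.49, -17.7). Then |FP| = |P − F| = 17.7.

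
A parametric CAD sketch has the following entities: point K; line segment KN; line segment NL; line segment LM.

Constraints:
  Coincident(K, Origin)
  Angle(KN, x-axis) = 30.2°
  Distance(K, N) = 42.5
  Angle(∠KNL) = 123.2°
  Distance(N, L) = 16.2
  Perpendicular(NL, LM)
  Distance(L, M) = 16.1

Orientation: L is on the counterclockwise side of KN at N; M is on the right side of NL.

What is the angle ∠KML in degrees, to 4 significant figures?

37.38°

K is at the origin; KN runs at 30.2° with length 42.5, so N = 42.5·(cos 30.2°, sin 30.2°) = (36.73, 21.38). ∠KNL = 123.2°, so NL runs at 30.2° + (180° − 123.2°) = 87.00° from the x-axis; with |NL| = 16.2, L = N + 16.2·(cos 87.00°, sin 87.00°) = (37.58, 37.56). NL is perpendicular to LM; with |LM| = 16.1 on the right of NL, M = L + 16.1·(0.9986, -0.05234) = (53.66, 36.71). Then cos ∠KML = MK·ML / (|MK||ML|), giving 37.38°.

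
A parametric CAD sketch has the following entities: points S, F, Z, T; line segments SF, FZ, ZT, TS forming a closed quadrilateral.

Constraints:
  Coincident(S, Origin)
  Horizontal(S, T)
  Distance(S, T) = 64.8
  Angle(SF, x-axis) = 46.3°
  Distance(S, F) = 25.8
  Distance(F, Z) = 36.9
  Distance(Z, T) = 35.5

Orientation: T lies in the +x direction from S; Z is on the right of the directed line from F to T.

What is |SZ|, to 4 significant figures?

36.01

Checks: |FZ| = 36.90 ✓; |ZT| = 35.50 ✓.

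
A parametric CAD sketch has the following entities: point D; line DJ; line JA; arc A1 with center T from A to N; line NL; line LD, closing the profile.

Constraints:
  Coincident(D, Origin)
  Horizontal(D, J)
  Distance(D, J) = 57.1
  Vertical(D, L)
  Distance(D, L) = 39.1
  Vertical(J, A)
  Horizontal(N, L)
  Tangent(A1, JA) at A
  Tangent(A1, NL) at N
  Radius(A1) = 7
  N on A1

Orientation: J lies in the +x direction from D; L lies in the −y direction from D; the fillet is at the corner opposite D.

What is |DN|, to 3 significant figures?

63.6

D is at the origin; DJ is horizontal with |DJ| = 57.1 and J on the +x side, so J = (57.1, 0.00). DL is vertical with |DL| = 39.1 and L on the −y side, so L = (0.00, -39.1). The virtual corner opposite D is at (57.1, -39.1). A1 meets JA tangentially, so TA is at right angles to JA and A1 meets NL tangentially, so TN is at right angles to NL, with radius 7.0, so the center T sits 7.0 in from both sides at T = (50.1, -32.1). That places the tangent points at A = (57.1, -32.1) on JA and N = (50.1, -39.1) on NL. Then |DN| = |N − D| = 63.6.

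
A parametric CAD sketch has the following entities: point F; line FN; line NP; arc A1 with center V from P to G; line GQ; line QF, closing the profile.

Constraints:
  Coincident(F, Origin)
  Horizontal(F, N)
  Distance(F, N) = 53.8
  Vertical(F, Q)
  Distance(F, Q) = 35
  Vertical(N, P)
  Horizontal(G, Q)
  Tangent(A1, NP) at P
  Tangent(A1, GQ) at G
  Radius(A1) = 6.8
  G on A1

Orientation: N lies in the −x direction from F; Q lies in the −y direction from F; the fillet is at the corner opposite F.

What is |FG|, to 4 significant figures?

58.60

F is at the origin; F and N share the same y with |FN| = 53.8 and N on the −x side, so N = (-53.80, 0.000). FQ is vertical with |FQ| = 35.0 and Q on the −y side, so Q = (0.000, -35.00). The virtual corner opposite F is at (-53.80, -35.00). A1 meets NP tangentially, so VP is at right angles to NP and the tangent condition forces VG to be normal to GQ, with radius 6.8, so the center V sits 6.8 in from both sides at V = (-47.00, -28.20). That places the tangent points at P = (-53.80, -28.20) on NP and G = (-47.00, -35.00) on GQ. Then |FG| = |G − F| = 58.60.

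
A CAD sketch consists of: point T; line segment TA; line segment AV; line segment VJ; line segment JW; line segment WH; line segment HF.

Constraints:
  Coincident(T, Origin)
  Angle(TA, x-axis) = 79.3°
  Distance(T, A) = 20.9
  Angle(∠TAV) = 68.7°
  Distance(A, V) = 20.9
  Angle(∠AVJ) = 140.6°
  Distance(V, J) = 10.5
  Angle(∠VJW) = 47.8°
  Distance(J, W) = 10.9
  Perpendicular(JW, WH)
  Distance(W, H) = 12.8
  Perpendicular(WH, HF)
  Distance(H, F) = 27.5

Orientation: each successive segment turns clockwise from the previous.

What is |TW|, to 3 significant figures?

15.5

∠AVJ = 140.6° gives VJ at -71.4° from the x-axis; with |VJ| = 10.5, J = (25.0, -0.490). ∠VJW = 47.8° gives JW at 156° from the x-axis; with |JW| = 10.9, W = (15.0, 3.87). Then |TW| = |W − T| = 15.5.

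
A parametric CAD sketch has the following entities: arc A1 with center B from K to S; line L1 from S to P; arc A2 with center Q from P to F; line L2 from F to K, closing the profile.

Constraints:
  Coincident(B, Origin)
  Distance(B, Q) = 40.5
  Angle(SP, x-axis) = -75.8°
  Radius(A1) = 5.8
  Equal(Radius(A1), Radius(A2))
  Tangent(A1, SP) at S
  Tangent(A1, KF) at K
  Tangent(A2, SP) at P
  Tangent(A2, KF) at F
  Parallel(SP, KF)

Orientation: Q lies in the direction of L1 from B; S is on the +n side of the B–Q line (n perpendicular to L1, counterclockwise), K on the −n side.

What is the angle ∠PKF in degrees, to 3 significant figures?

16.0°

Tangency of A1 to both parallel lines with radius 5.8 puts S and K at B ± 5.8·n: S = (5.62, 1.42), K = (-5.62, -1.42). Equal radii place P and F the same way about Q: P = Q + 5.8·n = (15.6, -37.8), F = Q − 5.8·n = (4.31, -40.7). Then cos ∠PKF = KP·KF / (|KP||KF|), giving 16.0°.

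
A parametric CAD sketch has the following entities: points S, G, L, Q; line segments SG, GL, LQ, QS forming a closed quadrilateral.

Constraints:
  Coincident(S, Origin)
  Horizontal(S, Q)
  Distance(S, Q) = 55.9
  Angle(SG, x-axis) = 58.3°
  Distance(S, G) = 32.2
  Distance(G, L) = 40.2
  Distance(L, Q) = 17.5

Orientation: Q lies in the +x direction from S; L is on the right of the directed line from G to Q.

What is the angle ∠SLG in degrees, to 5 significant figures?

47.423°

S is at the origin; SQ is horizontal with |SQ| = 55.9 and Q in +x, so Q = (55.9, 0). SG runs at 58.3° with |SG| = 32.2, so G = (16.920, 27.396). L is determined by |GL| = 40.2 and |LQ| = 17.5 together: it lies at the intersection of circle(G, 40.2) and circle(Q, 17.5). With |GQ| = 47.644, the foot of the radical line on GQ is 37.568 from G and the perpendicular offset is √(40.2² − 37.568²) = 14.308. Taking the right-of-GQ solution: L = (39.429, -5.9116).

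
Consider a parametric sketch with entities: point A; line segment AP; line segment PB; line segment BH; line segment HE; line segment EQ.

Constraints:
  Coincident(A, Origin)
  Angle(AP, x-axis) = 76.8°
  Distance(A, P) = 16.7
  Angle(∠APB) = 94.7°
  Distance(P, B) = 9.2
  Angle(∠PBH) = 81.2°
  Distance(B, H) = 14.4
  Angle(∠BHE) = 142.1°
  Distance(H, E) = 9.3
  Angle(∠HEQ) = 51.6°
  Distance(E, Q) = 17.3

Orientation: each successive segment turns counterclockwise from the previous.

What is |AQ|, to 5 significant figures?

13.273

A is at the origin; AP runs at 76.8° with length 16.7, so P = (3.8135, 16.259). ∠APB = 94.7° gives PB at 162.10° from the x-axis; with |PB| = 9.2, B = (-4.9412, 19.086). ∠PBH = 81.2° gives BH at -99.100° from the x-axis; with |BH| = 14.4, H = (-7.2187, 4.8677). ∠BHE = 142.1° gives HE at -61.200° from the x-axis; with |HE| = 9.3, E = (-2.7384, -3.2820). ∠HEQ = 51.6° gives EQ at 67.200° from the x-axis; with |EQ| = 17.3, Q = (3.9656, 12.666). Then |AQ| = |Q − A| = 13.273.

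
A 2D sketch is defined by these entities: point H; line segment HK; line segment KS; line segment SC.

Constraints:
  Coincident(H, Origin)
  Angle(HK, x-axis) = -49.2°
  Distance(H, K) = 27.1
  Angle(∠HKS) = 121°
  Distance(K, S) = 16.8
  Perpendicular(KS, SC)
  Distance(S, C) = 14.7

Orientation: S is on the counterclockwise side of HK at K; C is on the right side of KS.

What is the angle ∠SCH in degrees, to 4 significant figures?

39.04°

∠HKS = 121.0°, so KS runs at -49.2° + (180° − 121.0°) = 9.800° from the x-axis; with |KS| = 16.8, S = K + 16.8·(cos 9.800°, sin 9.800°) = (34.26, -17.66). KS is perpendicular to SC; with |SC| = 14.7 on the right of KS, C = S + 14.7·(0.1702, -0.9854) = (36.76, -32.14). Then cos ∠SCH = CS·CH / (|CS||CH|), giving 39.04°.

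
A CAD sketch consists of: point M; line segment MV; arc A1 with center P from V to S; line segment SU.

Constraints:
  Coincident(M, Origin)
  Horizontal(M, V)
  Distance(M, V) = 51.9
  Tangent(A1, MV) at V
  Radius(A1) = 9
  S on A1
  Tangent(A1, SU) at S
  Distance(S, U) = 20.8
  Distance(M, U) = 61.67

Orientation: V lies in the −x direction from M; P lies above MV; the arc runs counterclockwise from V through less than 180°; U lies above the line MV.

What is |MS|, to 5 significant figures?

45.685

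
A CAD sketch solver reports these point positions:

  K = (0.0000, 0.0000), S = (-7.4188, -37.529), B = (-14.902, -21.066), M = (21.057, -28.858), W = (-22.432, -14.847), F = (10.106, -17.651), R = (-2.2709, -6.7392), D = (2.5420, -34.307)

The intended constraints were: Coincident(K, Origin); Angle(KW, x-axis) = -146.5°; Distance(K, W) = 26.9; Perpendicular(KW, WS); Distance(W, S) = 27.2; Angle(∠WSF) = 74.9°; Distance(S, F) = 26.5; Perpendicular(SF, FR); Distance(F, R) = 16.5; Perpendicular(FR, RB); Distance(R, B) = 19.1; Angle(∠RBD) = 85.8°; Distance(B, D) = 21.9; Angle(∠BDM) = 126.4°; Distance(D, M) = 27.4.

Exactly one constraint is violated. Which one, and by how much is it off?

Distance(D, M) = 27.4 — off by 8.10.

K = (0.00, 0.00) ✓; KW at -146.5° ✓; |KW| = 26.90 ✓; ∠(KW, WS) = 90.00° ✓; |WS| = 27.20 ✓; ∠WSF = 74.90° ✓; |SF| = 26.50 ✓; ∠(SF, FR) = 90.00° ✓; |FR| = 16.50 ✓; ∠(FR, RB) = 90.00° ✓; |RB| = 19.10 ✓; ∠RBD = 85.80° ✓; |BD| = 21.90 ✓; ∠BDM = 126.4° ✓; |DM| = 19.30 ✗.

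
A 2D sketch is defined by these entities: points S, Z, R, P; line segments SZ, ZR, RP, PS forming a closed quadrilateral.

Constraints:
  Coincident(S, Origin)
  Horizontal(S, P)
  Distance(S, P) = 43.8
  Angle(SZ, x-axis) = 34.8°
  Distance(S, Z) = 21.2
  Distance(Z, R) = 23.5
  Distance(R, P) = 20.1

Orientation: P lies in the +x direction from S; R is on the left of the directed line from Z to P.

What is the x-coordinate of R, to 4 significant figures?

39.66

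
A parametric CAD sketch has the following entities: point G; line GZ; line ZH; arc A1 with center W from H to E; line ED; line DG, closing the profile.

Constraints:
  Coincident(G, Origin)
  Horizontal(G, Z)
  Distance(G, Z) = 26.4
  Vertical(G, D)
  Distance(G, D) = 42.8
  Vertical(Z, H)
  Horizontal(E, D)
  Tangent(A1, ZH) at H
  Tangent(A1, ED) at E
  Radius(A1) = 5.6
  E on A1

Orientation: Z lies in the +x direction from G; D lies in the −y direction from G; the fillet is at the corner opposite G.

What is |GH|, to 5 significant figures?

45.616

The virtual corner opposite G is at (26.400, -42.800). Tangency of A1 to ZH means the radius WH is perpendicular to ZH and A1 meets ED tangentially, so WE is at right angles to ED, with radius 5.6, so the center W sits 5.6 in from both sides at W = (20.800, -37.200). That places the tangent points at H = (26.400, -37.200) on ZH and E = (20.800, -42.800) on ED. Then |GH| = |H − G| = 45.616.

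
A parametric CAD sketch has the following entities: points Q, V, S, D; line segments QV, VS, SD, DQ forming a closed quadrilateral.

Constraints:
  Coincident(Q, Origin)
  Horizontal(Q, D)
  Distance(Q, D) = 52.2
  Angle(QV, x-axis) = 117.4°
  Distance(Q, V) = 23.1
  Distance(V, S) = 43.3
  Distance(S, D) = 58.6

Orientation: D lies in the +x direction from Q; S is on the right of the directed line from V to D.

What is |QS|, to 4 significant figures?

22.05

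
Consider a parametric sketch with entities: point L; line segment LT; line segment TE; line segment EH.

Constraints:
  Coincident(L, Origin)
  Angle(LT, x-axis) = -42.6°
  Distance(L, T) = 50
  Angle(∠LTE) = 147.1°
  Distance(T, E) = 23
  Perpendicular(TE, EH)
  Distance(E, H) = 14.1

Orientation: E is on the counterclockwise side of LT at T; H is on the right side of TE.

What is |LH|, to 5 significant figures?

76.973

L is at the origin; LT runs at -42.6° with length 50.0, so T = 50.0·(cos -42.6°, sin -42.6°) = (36.805, -33.844). ∠LTE = 147.1°, so TE runs at -42.6° + (180° − 147.1°) = -9.7000° from the x-axis; with |TE| = 23.0, E = T + 23.0·(cos -9.7000°, sin -9.7000°) = (59.476, -37.719). TE ⟂ EH; with |EH| = 14.1 on the right of TE, H = E + 14.1·(-0.16849, -0.98570) = (57.100, -51.617). Then |LH| = |H − L| = 76.973.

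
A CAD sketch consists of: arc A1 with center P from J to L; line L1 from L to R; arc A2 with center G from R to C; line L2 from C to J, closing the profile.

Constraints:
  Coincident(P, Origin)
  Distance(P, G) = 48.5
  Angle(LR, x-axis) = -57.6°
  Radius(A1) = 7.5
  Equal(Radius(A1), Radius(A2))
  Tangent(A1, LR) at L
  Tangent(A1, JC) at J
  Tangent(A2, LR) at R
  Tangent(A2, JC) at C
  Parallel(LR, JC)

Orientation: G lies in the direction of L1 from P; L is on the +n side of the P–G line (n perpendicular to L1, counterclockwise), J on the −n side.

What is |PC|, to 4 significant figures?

49.08

The slot axis is L1's direction at -57.6°, so u = (cos -57.6°, sin -57.6°) = (0.5358, -0.8443) and n = (−sin -57.6°, cos -57.6°) = (0.8443, 0.5358). P is at the origin and G lies 48.5 along u from P, so G = 48.5·u = (25.99, -40.95). Tangency of A1 to both parallel lines with radius 7.5 puts L and J at P ± 7.5·n: L = (6.332, 4.019), J = (-6.332, -4.019). Equal radii place R and C the same way about G: R = G + 7.5·n = (32.32, -36.93), C = G − 7.5·n = (19.66, -44.97). Then |PC| = |C − P| = 49.08.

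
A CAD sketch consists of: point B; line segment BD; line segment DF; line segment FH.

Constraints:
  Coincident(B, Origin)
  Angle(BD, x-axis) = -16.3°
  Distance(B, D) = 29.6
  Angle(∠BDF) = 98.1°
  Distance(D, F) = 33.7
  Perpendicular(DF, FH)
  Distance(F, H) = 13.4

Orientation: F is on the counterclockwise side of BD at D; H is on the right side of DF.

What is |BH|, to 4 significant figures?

57.08

∠BDF = 98.1°, so DF runs at -16.3° + (180° − 98.1°) = 65.60° from the x-axis; with |DF| = 33.7, F = D + 33.7·(cos 65.60°, sin 65.60°) = (42.33, 22.38). The perpendicularity gives FH at right angles to DF; with |FH| = 13.4 on the right of DF, H = F + 13.4·(0.9107, -0.4131) = (54.54, 16.85). Then |BH| = |H − B| = 57.08.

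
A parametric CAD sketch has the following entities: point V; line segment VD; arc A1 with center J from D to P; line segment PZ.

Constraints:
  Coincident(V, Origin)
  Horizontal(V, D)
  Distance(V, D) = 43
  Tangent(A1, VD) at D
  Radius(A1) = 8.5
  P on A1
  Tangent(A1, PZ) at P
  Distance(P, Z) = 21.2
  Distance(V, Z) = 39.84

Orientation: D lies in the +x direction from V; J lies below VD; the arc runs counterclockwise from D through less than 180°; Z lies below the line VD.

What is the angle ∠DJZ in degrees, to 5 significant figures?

143.52°

V is at the origin; VD is horizontal with |VD| = 43.0 and D on the +x side, so D = (43.000, 0.0000). A1 meets VD tangentially, so JD is at right angles to VD, so J = D + (0, -8.5) = (43.000, -8.5000). Since JP ⟂ PZ (tangency), |JZ| = √(8.5² + 21.2²) = 22.841 regardless of where P sits on A1. So Z lies on both circle(V, 39.84) and circle(J, 22.841); the below-VD intersection is Z = (29.420, -26.865). P is the foot of the tangent from Z: P = (34.776, -6.3525).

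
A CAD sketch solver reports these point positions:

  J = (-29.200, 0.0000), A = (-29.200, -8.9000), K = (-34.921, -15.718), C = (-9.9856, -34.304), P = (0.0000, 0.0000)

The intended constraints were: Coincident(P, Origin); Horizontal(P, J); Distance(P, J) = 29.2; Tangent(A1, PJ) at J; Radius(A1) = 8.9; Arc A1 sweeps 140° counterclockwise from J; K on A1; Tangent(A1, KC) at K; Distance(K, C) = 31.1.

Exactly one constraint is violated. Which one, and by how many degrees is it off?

Tangent(A1, KC) at K — off by 3.30°.

P = (0.00, 0.00) ✓; P.y = 0.00, J.y = 0.00 ✓; |PJ| = 29.20 ✓; ∠(AJ, JP) = 90.00° ✓; |AJ| = 8.900 ✓; bearing(A→K) − bearing(A→J) = 140.0° ✓; |AK| = 8.900 ✓; ∠(AK, KC) = 86.70° ✗; |KC| = 31.10 ✓.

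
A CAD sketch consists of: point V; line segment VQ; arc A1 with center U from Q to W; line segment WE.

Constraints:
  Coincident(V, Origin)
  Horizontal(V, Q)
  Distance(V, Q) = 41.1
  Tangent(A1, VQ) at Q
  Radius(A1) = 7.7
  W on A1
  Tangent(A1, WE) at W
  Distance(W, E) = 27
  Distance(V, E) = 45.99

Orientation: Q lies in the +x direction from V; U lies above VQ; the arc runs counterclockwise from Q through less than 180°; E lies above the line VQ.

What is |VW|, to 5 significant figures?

48.839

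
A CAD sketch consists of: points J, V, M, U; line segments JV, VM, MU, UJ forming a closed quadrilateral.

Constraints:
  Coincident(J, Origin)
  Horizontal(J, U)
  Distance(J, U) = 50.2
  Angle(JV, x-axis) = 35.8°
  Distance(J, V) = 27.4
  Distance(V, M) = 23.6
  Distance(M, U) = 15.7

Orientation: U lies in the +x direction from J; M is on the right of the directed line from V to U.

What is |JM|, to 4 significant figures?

35.18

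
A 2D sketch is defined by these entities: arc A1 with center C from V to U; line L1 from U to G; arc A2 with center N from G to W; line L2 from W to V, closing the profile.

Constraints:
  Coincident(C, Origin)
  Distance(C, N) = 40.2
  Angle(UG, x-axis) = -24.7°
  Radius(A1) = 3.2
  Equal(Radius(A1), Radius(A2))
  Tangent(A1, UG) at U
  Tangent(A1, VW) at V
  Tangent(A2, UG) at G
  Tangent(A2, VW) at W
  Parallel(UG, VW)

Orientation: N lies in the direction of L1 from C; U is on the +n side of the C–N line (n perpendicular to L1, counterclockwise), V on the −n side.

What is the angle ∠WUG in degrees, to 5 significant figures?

9.0458°

Tangency of A1 to both parallel lines with radius 3.2 puts U and V at C ± 3.2·n: U = (1.3372, 2.9072), V = (-1.3372, -2.9072). Equal radii place G and W the same way about N: G = N + 3.2·n = (37.859, -13.891), W = N − 3.2·n = (35.185, -19.705). Then cos ∠WUG = UW·UG / (|UW||UG|), giving 9.0458°.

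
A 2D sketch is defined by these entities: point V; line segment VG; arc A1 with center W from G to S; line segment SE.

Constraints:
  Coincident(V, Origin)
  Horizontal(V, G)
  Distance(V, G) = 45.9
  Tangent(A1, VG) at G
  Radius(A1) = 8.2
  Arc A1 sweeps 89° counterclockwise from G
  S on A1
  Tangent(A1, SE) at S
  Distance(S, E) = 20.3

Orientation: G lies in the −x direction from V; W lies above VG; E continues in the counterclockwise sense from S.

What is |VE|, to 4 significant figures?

46.89

V is at the origin; V and G share the same y with |VG| = 45.9 and G on the −x side, so G = (-45.90, 0.000). The tangent condition forces WG to be normal to VG, so W = G + (0, 8.2) = (-45.90, 8.200). On A1, G sits at bearing -90° from W; an 89° counterclockwise sweep puts S at bearing -1°, so S = W + 8.2·(cos -1°, sin -1°) = (-37.70, 8.057). A1 meets SE tangentially, so WS is at right angles to SE, so SE runs along (−sin -1°, cos -1°); with |SE| = 20.3, E = (-37.35, 28.35). Then |VE| = |E − V| = 46.89.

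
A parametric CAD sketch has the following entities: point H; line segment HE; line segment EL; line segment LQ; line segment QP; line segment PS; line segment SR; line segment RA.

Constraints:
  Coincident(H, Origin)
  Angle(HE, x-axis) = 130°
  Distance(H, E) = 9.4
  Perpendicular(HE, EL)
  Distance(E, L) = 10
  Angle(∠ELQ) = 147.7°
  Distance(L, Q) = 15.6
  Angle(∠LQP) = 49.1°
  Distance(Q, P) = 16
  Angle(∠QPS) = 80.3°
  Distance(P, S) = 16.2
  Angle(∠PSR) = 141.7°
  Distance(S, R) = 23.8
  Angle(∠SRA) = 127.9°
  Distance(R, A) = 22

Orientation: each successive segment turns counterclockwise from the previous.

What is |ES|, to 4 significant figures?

6.643

H is at the origin; HE runs at 130.0° with length 9.4, so E = (-6.042, 7.201). HE ⟂ EL, so EL runs at -140.0°; with |EL| = 10.0, L = (-13.70, 0.7729). ∠ELQ = 147.7° gives LQ at -107.7° from the x-axis; with |LQ| = 15.6, Q = (-18.45, -14.09). ∠LQP = 49.1° gives QP at 23.20° from the x-axis; with |QP| = 16.0, P = (-3.739, -7.786). ∠QPS = 80.3° gives PS at 122.9° from the x-axis; with |PS| = 16.2, S = (-12.54, 5.816). Then |ES| = |S − E| = 6.643.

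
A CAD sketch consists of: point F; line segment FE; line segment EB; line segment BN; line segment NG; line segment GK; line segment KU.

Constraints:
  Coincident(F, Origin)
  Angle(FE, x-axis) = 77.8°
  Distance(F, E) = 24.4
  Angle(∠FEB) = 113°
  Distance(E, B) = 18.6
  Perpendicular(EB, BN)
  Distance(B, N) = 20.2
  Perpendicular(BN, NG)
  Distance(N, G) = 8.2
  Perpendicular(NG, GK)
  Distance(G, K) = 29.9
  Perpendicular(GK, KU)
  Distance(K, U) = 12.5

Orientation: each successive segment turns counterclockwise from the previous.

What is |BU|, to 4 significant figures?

10.61

F is at the origin; FE runs at 77.8° with length 24.4, so E = (5.156, 23.85). ∠FEB = 113.0° gives EB at 144.8° from the x-axis; with |EB| = 18.6, B = (-10.04, 34.57). The perpendicularity gives BN at right angles to EB, so BN runs at -125.2°; with |BN| = 20.2, N = (-21.69, 18.06). The perpendicularity gives NG at right angles to BN, so NG runs at -35.20°; with |NG| = 8.2, G = (-14.99, 13.34). The perpendicularity gives GK at right angles to NG, so GK runs at 54.80°; with |GK| = 29.9, K = (2.249, 37.77). GK is perpendicular to KU, so KU runs at 144.8°; with |KU| = 12.5, U = (-7.965, 44.98). Then |BU| = |U − B| = 10.61.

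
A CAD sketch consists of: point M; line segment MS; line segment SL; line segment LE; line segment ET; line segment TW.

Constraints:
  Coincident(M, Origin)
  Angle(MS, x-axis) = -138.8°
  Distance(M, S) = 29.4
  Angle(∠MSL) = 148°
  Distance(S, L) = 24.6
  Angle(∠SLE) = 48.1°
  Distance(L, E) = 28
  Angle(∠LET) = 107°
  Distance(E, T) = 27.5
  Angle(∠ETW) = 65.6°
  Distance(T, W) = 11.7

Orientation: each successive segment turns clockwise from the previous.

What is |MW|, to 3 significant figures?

20.3

M is at the origin; MS runs at -138.8° with length 29.4, so S = (-22.1, -19.4). ∠MSL = 148.0° gives SL at -171° from the x-axis; with |SL| = 24.6, L = (-46.4, -23.3). ∠SLE = 48.1° gives LE at 57.3° from the x-axis; with |LE| = 28.0, E = (-31.3, 0.264). ∠LET = 107.0° gives ET at -15.7° from the x-axis; with |ET| = 27.5, T = (-4.80, -7.18). ∠ETW = 65.6° gives TW at -130° from the x-axis; with |TW| = 11.7, W = (-12.3, -16.1). Then |MW| = |W − M| = 20.3.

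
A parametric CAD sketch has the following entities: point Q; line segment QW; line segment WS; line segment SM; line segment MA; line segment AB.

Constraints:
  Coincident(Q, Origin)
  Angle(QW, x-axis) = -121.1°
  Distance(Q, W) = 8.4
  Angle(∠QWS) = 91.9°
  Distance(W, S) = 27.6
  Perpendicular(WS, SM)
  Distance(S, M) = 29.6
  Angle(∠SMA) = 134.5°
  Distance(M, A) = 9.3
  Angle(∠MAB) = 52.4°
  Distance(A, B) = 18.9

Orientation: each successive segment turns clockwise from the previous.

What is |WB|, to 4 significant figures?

25.51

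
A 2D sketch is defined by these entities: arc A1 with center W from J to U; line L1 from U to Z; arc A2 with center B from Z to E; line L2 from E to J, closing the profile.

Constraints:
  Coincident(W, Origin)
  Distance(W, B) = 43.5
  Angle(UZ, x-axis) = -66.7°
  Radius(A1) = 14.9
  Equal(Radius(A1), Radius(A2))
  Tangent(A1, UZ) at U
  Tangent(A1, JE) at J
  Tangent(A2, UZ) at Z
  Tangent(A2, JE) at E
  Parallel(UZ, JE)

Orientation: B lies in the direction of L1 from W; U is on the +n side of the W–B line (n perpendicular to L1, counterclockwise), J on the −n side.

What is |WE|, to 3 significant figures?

46.0

The slot axis is L1's direction at -66.7°, so u = (cos -66.7°, sin -66.7°) = (0.396, -0.918) and n = (−sin -66.7°, cos -66.7°) = (0.918, 0.396). W is at the origin and B lies 43.5 along u from W, so B = 43.5·u = (17.2, -40.0). Tangency of A1 to both parallel lines with radius 14.9 puts U and J at W ± 14.9·n: U = (13.7, 5.89), J = (-13.7, -5.89). Equal radii place Z and E the same way about B: Z = B + 14.9·n = (30.9, -34.1), E = B − 14.9·n = (3.52, -45.8). Then |WE| = |E − W| = 46.0.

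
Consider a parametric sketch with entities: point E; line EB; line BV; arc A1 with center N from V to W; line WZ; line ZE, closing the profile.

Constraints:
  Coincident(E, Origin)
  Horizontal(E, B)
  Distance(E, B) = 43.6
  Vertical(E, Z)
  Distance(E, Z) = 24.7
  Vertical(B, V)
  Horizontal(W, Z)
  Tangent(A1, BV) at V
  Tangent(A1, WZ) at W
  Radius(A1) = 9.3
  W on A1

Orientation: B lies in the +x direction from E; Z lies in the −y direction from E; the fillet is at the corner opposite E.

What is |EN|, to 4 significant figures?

37.60

E is at the origin; EB is horizontal with |EB| = 43.6 and B on the +x side, so B = (43.60, 0.000). EZ is vertical with |EZ| = 24.7 and Z on the −y side, so Z = (0.000, -24.70). The virtual corner opposite E is at (43.60, -24.70). A1 meets BV tangentially, so NV is at right angles to BV and the tangent condition forces NW to be normal to WZ, with radius 9.3, so the center N sits 9.3 in from both sides at N = (34.30, -15.40). Then |EN| = |N − E| = 37.60.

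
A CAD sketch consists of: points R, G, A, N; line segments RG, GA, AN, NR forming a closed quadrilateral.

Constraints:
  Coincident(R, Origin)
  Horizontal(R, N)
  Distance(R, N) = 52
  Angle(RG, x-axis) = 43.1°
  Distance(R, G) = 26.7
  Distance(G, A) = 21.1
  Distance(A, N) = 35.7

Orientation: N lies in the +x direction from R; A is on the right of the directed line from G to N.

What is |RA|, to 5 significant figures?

16.606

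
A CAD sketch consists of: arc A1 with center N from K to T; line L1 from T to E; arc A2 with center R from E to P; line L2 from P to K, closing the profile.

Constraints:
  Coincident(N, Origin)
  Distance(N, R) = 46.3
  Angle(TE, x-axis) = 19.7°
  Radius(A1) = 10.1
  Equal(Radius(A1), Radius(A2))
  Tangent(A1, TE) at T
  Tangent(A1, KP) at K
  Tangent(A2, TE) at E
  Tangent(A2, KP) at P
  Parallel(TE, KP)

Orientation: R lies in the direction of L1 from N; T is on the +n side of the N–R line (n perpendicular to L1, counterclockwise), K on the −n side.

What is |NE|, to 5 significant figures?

47.389

The slot axis is L1's direction at 19.7°, so u = (cos 19.7°, sin 19.7°) = (0.94147, 0.33710) and n = (−sin 19.7°, cos 19.7°) = (-0.33710, 0.94147). N is at the origin and R lies 46.3 along u from N, so R = 46.3·u = (43.590, 15.608). Tangency of A1 to both parallel lines with radius 10.1 puts T and K at N ± 10.1·n: T = (-3.4047, 9.5089), K = (3.4047, -9.5089). Equal radii place E and P the same way about R: E = R + 10.1·n = (40.185, 25.116), P = R − 10.1·n = (46.995, 6.0987). Then |NE| = |E − N| = 47.389.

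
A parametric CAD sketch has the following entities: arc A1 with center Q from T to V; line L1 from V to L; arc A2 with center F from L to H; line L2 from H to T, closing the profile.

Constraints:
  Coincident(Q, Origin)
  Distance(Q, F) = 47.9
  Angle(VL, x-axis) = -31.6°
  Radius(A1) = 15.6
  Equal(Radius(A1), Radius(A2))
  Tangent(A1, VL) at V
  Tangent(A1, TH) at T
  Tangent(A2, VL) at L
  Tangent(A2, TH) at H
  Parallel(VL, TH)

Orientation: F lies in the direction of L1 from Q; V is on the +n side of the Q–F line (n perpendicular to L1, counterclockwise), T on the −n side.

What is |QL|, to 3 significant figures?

50.4

The slot axis is L1's direction at -31.6°, so u = (cos -31.6°, sin -31.6°) = (0.852, -0.524) and n = (−sin -31.6°, cos -31.6°) = (0.524, 0.852). Q is at the origin and F lies 47.9 along u from Q, so F = 47.9·u = (40.8, -25.1). Tangency of A1 to both parallel lines with radius 15.6 puts V and T at Q ± 15.6·n: V = (8.17, 13.3), T = (-8.17, -13.3). Equal radii place L and H the same way about F: L = F + 15.6·n = (49.0, -11.8), H = F − 15.6·n = (32.6, -38.4). Then |QL| = |L − Q| = 50.4.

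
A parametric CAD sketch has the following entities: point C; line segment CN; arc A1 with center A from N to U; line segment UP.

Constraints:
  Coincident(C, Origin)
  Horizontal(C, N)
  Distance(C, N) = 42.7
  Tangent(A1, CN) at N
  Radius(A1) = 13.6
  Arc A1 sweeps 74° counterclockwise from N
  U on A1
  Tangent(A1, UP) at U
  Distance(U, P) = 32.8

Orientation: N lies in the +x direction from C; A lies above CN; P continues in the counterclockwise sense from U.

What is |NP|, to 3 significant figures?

46.9

C is at the origin; C and N share the same y with |CN| = 42.7 and N on the +x side, so N = (42.7, 0.00). Since A1 is tangent to CN there, AN ⟂ CN, so A = N + (0, 13.6) = (42.7, 13.6). On A1, N sits at bearing -90° from A; a 74° counterclockwise sweep puts U at bearing -16°, so U = A + 13.6·(cos -16°, sin -16°) = (55.8, 9.85). The tangent condition forces AU to be normal to UP, so UP runs along (−sin -16°, cos -16°); with |UP| = 32.8, P = (64.8, 41.4). Then |NP| = |P − N| = 46.9.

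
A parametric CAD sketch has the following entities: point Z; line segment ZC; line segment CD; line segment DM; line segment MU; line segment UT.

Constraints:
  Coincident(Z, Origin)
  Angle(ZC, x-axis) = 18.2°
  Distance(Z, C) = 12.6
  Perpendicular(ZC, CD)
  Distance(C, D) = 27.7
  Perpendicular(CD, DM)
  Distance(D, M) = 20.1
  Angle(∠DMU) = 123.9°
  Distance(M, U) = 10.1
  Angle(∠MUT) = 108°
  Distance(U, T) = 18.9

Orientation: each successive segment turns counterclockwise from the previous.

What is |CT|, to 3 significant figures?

14.8

∠DMU = 123.9° gives MU at -106° from the x-axis; with |MU| = 10.1, U = (-18.5, 14.2). ∠MUT = 108.0° gives UT at -33.7° from the x-axis; with |UT| = 18.9, T = (-2.79, 3.76). Then |CT| = |T − C| = 14.8.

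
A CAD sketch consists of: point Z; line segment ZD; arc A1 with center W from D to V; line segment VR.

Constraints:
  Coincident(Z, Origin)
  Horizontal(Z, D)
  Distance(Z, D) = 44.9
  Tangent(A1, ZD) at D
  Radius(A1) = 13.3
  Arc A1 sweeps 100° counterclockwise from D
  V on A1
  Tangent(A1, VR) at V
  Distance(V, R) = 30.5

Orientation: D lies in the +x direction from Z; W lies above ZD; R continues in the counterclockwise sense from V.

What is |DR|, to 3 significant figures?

46.3

On A1, D sits at bearing -90° from W; a 100° counterclockwise sweep puts V at bearing 10°, so V = W + 13.3·(cos 10°, sin 10°) = (58.0, 15.6). The tangent condition forces WV to be normal to VR, so VR runs along (−sin 10°, cos 10°); with |VR| = 30.5, R = (52.7, 45.6). Then |DR| = |R − D| = 46.3.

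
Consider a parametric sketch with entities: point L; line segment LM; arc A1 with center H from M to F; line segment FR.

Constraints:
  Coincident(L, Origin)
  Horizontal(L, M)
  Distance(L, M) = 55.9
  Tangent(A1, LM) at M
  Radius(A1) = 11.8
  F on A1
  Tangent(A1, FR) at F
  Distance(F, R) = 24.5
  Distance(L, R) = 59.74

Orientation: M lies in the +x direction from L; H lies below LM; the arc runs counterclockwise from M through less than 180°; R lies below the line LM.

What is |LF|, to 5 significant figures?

46.029

Checks: |HM| = 11.80 ✓; |HF| = 11.80 ✓; ∠(HF, FR) = 90.00° ✓; |FR| = 24.50 ✓; |LR| = 59.74 ✓.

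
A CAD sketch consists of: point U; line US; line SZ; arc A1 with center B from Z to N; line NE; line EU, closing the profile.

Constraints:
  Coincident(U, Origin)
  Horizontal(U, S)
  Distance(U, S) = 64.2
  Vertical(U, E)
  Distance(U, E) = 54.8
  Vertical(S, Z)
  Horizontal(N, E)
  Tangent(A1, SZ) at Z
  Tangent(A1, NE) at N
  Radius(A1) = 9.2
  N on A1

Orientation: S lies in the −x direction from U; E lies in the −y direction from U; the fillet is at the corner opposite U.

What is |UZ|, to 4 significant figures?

78.75

U is at the origin; US is horizontal with |US| = 64.2 and S on the −x side, so S = (-64.20, 0.000). UE is vertical with |UE| = 54.8 and E on the −y side, so E = (0.000, -54.80). The virtual corner opposite U is at (-64.20, -54.80). Since A1 is tangent to SZ there, BZ ⟂ SZ and tangency of A1 to NE means the radius BN is perpendicular to NE, with radius 9.2, so the center B sits 9.2 in from both sides at B = (-55.00, -45.60). That places the tangent points at Z = (-64.20, -45.60) on SZ and N = (-55.00, -54.80) on NE. Then |UZ| = |Z − U| = 78.75.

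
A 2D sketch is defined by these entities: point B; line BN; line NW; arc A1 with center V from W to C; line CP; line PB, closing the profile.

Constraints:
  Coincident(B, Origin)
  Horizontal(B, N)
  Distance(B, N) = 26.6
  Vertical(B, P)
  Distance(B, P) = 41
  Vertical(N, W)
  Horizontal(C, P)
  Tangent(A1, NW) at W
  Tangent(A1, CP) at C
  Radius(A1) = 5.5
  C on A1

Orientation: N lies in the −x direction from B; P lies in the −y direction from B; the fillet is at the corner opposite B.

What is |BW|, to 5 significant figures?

44.360

B is at the origin; BN is horizontal with |BN| = 26.6 and N on the −x side, so N = (-26.600, 0.0000). B and P share the same x with |BP| = 41.0 and P on the −y side, so P = (0.0000, -41.000). The virtual corner opposite B is at (-26.600, -41.000). A1 meets NW tangentially, so VW is at right angles to NW and the tangent condition forces VC to be normal to CP, with radius 5.5, so the center V sits 5.5 in from both sides at V = (-21.100, -35.500). That places the tangent points at W = (-26.600, -35.500) on NW and C = (-21.100, -41.000) on CP. Then |BW| = |W − B| = 44.360.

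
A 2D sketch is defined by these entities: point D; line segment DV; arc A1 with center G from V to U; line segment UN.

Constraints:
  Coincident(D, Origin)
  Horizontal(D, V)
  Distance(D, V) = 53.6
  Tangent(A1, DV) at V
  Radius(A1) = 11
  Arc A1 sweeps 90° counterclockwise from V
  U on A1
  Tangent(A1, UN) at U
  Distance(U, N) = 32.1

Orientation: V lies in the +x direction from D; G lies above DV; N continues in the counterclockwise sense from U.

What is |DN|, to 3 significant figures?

77.7

D is at the origin; D and V share the same y with |DV| = 53.6 and V on the +x side, so V = (53.6, 0.00). The tangent condition forces GV to be normal to DV, so G = V + (0, 11) = (53.6, 11.0). On A1, V sits at bearing -90° from G; a 90° counterclockwise sweep puts U at bearing 0°, so U = G + 11.0·(cos 0°, sin 0°) = (64.6, 11.0). A1 meets UN tangentially, so GU is at right angles to UN, so UN runs along (−sin 0°, cos 0°); with |UN| = 32.1, N = (64.6, 43.1). Then |DN| = |N − D| = 77.7.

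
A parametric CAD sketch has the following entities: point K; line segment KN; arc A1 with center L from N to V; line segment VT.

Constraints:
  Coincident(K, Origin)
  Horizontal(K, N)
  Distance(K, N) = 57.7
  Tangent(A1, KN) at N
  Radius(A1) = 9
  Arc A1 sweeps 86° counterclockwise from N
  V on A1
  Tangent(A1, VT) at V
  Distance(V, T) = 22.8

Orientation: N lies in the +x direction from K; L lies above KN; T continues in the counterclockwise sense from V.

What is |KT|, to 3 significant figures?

75.0

K is at the origin; K and N share the same y with |KN| = 57.7 and N on the +x side, so N = (57.7, 0.00). Since A1 is tangent to KN there, LN ⟂ KN, so L = N + (0, 9) = (57.7, 9.00). On A1, N sits at bearing -90° from L; an 86° counterclockwise sweep puts V at bearing -4°, so V = L + 9.0·(cos -4°, sin -4°) = (66.7, 8.37). The tangent condition forces LV to be normal to VT, so VT runs along (−sin -4°, cos -4°); with |VT| = 22.8, T = (68.3, 31.1). Then |KT| = |T − K| = 75.0.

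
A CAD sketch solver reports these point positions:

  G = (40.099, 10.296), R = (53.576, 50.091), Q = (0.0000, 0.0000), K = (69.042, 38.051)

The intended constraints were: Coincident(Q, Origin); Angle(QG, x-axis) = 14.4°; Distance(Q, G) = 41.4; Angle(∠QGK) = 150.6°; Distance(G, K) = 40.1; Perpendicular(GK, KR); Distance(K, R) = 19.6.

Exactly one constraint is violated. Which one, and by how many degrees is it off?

Perpendicular(GK, KR) — off by 8.30°.

Q = (0.00, 0.00) ✓; QG at 14.40° ✓; |QG| = 41.40 ✓; ∠QGK = 150.6° ✓; |GK| = 40.10 ✓; ∠(GK, KR) = 98.30° ✗; |KR| = 19.60 ✓.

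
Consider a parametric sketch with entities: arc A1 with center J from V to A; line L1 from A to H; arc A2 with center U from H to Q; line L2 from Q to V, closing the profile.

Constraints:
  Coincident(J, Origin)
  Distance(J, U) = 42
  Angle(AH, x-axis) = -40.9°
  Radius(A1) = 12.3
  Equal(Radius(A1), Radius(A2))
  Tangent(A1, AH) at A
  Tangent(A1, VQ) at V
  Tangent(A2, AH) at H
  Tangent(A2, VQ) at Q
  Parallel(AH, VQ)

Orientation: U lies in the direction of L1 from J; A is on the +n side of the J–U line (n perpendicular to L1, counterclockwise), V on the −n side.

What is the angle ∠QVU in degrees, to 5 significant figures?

16.323°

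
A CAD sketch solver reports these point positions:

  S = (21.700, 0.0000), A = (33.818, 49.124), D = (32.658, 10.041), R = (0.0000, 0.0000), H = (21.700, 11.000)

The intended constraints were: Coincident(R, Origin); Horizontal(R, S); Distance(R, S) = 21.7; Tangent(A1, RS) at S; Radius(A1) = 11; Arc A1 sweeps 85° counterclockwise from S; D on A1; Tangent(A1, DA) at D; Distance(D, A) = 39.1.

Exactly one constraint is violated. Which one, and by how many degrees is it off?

Tangent(A1, DA) at D — off by 3.30°.

R = (0.00, 0.00) ✓; R.y = 0.00, S.y = 0.00 ✓; |RS| = 21.70 ✓; ∠(HS, SR) = 90.00° ✓; |HS| = 11.00 ✓; bearing(H→D) − bearing(H→S) = 85.00° ✓; |HD| = 11.00 ✓; ∠(HD, DA) = 86.70° ✗; |DA| = 39.10 ✓.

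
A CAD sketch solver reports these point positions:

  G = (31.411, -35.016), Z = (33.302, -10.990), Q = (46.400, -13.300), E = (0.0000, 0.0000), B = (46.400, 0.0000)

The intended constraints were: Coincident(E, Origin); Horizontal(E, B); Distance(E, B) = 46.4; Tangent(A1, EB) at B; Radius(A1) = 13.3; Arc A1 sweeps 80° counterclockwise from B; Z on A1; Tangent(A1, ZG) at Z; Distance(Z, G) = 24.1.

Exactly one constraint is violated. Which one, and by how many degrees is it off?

Tangent(A1, ZG) at Z — off by 5.50°.

E = (0.00, 0.00) ✓; E.y = 0.00, B.y = 0.00 ✓; |EB| = 46.40 ✓; ∠(QB, BE) = 90.00° ✓; |QB| = 13.30 ✓; bearing(Q→Z) − bearing(Q→B) = 80.00° ✓; |QZ| = 13.30 ✓; ∠(QZ, ZG) = 84.50° ✗; |ZG| = 24.10 ✓.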